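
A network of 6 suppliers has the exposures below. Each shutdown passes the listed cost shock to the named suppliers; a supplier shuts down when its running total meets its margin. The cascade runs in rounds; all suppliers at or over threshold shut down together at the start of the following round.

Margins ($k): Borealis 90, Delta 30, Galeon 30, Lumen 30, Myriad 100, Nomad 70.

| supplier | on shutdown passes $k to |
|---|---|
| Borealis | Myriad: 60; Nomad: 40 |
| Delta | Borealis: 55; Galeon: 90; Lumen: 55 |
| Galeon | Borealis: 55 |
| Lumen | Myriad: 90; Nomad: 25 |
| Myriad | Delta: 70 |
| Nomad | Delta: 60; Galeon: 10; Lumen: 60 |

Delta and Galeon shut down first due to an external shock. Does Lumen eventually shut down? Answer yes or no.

yes

Round 1 — Delta, Galeon shut down (initial).
  Borealis: +55+55 → 110 ≥ 90
  Lumen: +55 → 55 ≥ 30
Round 2 — Borealis, Lumen shut down.
  Myriad: +60+90 → 150 ≥ 100
  Nomad: +40+25 → 65 < 70
Round 3 — Myriad shuts down.
No further shutdowns.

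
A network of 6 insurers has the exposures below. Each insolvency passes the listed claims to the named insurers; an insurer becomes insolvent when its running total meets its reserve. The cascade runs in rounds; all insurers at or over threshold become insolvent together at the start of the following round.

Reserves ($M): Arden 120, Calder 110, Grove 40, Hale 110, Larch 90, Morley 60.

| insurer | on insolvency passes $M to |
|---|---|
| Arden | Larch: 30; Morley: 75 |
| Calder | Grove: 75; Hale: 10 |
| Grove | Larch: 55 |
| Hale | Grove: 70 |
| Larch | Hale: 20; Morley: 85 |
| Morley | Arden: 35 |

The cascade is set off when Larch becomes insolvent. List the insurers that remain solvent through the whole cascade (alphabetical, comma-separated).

Arden, Calder, Grove, Hale

Round 1 — Larch becomes insolvent (initial).
  Hale: +20 → 20 < 110
  Morley: +85 → 85 ≥ 60
Round 2 — Morley becomes insolvent.
  Arden: +35 → 35 < 120
No further insolvencies.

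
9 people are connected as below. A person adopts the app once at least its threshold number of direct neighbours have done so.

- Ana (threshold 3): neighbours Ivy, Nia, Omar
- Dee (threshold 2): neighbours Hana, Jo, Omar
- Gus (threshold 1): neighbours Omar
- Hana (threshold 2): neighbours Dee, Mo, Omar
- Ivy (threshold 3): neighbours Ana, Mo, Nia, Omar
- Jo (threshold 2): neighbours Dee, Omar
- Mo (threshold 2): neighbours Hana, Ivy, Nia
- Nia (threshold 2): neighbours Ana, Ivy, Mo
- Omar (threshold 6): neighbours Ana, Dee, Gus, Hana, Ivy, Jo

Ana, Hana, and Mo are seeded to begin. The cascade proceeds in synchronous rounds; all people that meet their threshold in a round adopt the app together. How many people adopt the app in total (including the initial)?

Round 1 — Ana, Hana, Mo adopt the app (initial).
Round 2 — checking thresholds:
  Dee: 1 of 3 neighbours < 2, below threshold.
  Ivy: 2 of 4 neighbours < 3, below threshold.
  Nia: 2 of 3 neighbours ≥ 2, adopts the app.
  Omar: 2 of 6 neighbours < 6, below threshold.
Round 3 — checking thresholds:
  Dee: 1 of 3 neighbours < 2, below threshold.
  Ivy: 3 of 4 neighbours ≥ 3, adopts the app.
  Omar: 2 of 6 neighbours < 6, below threshold.
Round 4 — no new adoptions; cascade stops.

5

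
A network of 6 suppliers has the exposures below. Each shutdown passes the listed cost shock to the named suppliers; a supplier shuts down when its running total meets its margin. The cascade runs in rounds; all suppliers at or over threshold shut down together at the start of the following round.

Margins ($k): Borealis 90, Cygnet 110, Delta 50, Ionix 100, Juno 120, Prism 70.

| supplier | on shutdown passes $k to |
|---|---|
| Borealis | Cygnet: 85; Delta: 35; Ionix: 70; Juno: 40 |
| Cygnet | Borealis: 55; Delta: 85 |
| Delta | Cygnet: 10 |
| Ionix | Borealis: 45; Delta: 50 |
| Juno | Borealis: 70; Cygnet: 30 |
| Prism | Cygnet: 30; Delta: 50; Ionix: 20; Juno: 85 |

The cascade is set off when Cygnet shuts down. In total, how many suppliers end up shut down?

2

Round 1 — Cygnet shuts down (initial).
  Borealis: +55 → 55 < 90
  Delta: +85 → 85 ≥ 50
Round 2 — Delta shuts down.
No further shutdowns.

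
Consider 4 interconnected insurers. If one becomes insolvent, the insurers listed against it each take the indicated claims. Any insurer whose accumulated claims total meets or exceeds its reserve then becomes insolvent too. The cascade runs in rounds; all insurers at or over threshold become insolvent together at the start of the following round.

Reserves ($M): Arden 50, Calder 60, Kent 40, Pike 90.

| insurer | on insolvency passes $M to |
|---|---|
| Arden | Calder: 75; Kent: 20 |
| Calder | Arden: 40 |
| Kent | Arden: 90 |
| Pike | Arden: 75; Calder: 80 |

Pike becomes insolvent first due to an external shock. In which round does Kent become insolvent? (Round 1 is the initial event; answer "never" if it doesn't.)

Round 1 — Pike becomes insolvent (initial).
  Arden: +75 → 75 ≥ 50
  Calder: +80 → 80 ≥ 60
Round 2 — Arden, Calder become insolvent.
  Kent: +20 → 20 < 40
No further insolvencies.

never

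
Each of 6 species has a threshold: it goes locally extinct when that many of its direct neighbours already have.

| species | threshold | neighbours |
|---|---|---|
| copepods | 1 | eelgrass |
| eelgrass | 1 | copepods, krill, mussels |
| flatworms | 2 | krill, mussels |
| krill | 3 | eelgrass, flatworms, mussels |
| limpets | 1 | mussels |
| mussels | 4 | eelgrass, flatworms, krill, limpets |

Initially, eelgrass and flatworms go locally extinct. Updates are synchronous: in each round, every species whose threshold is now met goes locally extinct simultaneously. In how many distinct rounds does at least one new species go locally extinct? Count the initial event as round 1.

Round 1 — eelgrass, flatworms go locally extinct (initial).
Round 2 — checking thresholds:
  copepods: 1 of 1 neighbours ≥ 1, goes locally extinct.
  krill: 2 of 3 neighbours < 3, below threshold.
  mussels: 2 of 4 neighbours < 4, below threshold.
Round 3 — no new extinctions; cascade stops.

2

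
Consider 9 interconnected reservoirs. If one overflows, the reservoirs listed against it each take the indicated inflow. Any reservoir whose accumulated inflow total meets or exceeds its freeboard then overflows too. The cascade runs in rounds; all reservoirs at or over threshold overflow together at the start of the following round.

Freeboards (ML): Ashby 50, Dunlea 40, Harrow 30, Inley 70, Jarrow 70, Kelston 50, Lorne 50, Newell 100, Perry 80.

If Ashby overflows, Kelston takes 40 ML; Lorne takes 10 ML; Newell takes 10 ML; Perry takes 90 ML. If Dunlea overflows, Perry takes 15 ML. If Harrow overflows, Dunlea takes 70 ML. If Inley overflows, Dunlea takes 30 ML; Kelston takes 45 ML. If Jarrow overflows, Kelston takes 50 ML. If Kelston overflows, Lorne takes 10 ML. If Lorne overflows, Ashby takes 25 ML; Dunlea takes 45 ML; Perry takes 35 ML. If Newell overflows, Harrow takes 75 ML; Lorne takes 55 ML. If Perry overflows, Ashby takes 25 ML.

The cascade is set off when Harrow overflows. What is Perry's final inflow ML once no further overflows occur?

15

Round 1 — Harrow overflows (initial).
  Dunlea: +70 → 70 ≥ 40
Round 2 — Dunlea overflows.
  Perry: +15 → 15 < 80
No further overflows.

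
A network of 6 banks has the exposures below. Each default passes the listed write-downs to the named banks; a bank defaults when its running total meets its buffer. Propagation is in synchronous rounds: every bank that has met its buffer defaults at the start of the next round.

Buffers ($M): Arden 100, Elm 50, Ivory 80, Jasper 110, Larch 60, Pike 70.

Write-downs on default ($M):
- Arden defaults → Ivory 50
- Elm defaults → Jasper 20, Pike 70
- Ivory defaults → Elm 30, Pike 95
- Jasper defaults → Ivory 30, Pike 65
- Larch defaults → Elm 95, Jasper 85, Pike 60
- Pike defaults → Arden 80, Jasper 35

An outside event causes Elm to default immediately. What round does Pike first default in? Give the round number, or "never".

Round 1 — Elm defaults (initial).
  Jasper: +20 → 20 < 110
  Pike: +70 → 70 ≥ 70
Round 2 — Pike defaults.
  Arden: +80 → 80 < 100
  Jasper: +35 → 55 < 110
No further defaults.

2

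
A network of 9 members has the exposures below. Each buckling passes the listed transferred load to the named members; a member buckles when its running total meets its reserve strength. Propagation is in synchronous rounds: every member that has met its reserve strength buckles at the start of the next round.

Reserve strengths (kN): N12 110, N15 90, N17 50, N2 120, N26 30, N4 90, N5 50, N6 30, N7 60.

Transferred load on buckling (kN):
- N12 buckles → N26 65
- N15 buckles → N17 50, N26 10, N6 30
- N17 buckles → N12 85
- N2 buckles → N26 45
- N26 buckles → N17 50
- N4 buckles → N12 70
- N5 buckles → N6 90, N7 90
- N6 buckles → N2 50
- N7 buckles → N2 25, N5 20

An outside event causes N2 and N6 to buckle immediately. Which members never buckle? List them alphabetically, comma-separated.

N12, N15, N4, N5, N7

Round 1 — N2, N6 buckle (initial).
  N26: +45 → 45 ≥ 30
Round 2 — N26 buckles.
  N17: +50 → 50 ≥ 50
Round 3 — N17 buckles.
  N12: +85 → 85 < 110
No further bucklings.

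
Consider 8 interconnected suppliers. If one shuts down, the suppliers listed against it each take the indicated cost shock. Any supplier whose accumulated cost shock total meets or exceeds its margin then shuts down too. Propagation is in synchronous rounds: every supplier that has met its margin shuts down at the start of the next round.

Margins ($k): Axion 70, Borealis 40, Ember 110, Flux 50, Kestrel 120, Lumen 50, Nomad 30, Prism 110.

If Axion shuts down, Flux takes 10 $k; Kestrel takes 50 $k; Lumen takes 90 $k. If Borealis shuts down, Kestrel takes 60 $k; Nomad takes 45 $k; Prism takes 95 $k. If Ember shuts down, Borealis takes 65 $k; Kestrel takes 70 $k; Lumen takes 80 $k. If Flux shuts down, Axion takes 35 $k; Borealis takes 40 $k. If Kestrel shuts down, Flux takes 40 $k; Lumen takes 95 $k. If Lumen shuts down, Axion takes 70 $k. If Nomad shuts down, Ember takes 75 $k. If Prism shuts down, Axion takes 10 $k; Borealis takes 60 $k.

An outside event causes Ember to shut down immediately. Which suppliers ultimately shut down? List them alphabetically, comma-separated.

Round 1 — Ember shuts down (initial).
  Borealis: +65 → 65 ≥ 40
  Kestrel: +70 → 70 < 120
  Lumen: +80 → 80 ≥ 50
Round 2 — Borealis, Lumen shut down.
  Axion: +70 → 70 ≥ 70
  Kestrel: +60 → 130 ≥ 120
  Nomad: +45 → 45 ≥ 30
  Prism: +95 → 95 < 110
Round 3 — Axion, Kestrel, Nomad shut down.
  Flux: +10+40 → 50 ≥ 50
Round 4 — Flux shuts down.
No further shutdowns.

Axion, Borealis, Ember, Flux, Kestrel, Lumen, Nomad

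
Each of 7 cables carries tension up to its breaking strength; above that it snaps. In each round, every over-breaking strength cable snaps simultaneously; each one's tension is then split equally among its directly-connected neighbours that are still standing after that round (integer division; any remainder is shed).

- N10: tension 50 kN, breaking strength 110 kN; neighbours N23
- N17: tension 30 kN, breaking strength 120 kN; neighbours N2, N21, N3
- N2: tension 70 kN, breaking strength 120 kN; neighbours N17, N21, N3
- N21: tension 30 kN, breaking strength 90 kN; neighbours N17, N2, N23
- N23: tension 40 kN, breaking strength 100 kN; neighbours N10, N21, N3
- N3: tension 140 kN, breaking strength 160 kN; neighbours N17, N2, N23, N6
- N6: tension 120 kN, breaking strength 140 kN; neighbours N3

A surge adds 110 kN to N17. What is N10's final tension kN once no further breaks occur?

101

Round 1 — N17 at 140 > 120. N17 snaps.
  N17 sheds 140 kN to N2, N21, N3: 46 each (2 lost).
    N2: 70+46 = 116 ≤ 120
    N21: 30+46 = 76 ≤ 90
    N3: 140+46 = 186 > 160
Round 2 — N3 snaps.
  N3 sheds 186 kN to N2, N23, N6: 62 each.
    N2: 116+62 = 178 > 120
    N23: 40+62 = 102 > 100
    N6: 120+62 = 182 > 140
Round 3 — N2, N23, N6 snap.
  N2 sheds 178 kN to N21: 178 each.
    N21: 76+178 = 254 > 90
  N23 sheds 102 kN to N10, N21: 51 each.
    N10: 50+51 = 101 ≤ 110
    N21: 254+51 = 305 > 90
  N6 sheds 182 kN: no online neighbours, lost.
Round 4 — N21 snaps.
  N21 sheds 305 kN: no online neighbours, lost.
No further breaks.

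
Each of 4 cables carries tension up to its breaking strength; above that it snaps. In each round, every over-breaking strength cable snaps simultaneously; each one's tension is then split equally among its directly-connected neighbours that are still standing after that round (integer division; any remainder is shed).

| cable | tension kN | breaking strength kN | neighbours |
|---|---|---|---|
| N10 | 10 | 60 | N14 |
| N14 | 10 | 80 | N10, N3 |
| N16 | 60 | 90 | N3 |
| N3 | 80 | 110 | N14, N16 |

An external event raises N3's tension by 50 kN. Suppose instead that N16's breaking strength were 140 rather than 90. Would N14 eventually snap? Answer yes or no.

no

With N16's breaking strength at 140:
Round 1 — N3 at 130 > 110. N3 snaps.
  N3 sheds 130 kN to N14, N16: 65 each.
    N14: 10+65 = 75 ≤ 80
    N16: 60+65 = 125 ≤ 140
No further breaks.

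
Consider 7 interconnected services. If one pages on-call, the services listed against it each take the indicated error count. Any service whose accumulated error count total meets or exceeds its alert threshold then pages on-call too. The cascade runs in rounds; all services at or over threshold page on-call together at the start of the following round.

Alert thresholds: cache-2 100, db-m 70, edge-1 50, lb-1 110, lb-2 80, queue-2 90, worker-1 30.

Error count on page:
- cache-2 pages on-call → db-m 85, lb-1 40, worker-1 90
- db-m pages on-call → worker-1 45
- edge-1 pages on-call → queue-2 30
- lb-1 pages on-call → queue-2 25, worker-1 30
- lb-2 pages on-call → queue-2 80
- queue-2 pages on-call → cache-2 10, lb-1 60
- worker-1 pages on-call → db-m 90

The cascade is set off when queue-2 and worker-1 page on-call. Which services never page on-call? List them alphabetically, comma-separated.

Round 1 — queue-2, worker-1 page on-call (initial).
  cache-2: +10 → 10 < 100
  db-m: +90 → 90 ≥ 70
  lb-1: +60 → 60 < 110
Round 2 — db-m pages on-call.
No further pages.

cache-2, edge-1, lb-1, lb-2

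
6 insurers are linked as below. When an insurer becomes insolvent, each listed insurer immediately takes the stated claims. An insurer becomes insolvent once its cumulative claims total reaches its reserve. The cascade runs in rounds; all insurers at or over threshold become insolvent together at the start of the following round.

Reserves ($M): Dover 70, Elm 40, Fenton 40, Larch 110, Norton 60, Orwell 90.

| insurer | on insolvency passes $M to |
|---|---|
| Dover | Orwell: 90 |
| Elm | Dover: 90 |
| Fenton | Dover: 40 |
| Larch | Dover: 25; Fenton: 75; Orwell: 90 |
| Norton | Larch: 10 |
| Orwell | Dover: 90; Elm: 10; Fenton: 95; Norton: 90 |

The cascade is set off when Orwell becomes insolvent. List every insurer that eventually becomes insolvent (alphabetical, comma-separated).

Dover, Fenton, Norton, Orwell

Round 1 — Orwell becomes insolvent (initial).
  Dover: +90 → 90 ≥ 70
  Elm: +10 → 10 < 40
  Fenton: +95 → 95 ≥ 40
  Norton: +90 → 90 ≥ 60
Round 2 — Dover, Fenton, Norton become insolvent.
  Larch: +10 → 10 < 110
No further insolvencies.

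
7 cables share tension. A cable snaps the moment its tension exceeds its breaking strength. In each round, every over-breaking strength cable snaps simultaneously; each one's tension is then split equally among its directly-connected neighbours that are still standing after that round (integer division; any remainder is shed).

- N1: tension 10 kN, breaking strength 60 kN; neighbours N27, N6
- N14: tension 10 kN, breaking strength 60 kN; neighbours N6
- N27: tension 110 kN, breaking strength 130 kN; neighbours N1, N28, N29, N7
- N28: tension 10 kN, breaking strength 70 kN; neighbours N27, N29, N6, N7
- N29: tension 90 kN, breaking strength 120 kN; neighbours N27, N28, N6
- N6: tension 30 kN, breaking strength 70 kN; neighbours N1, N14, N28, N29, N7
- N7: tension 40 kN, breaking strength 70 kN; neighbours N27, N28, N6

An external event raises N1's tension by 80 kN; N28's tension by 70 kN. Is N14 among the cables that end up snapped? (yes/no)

no

Round 1 — N1 at 90 > 60; N28 at 80 > 70. N1, N28 snap.
  N1 sheds 90 kN to N27, N6: 45 each.
    N27: 110+45 = 155 > 130
    N6: 30+45 = 75 > 70
  N28 sheds 80 kN to N27, N29, N6, N7: 20 each.
    N27: 155+20 = 175 > 130
    N29: 90+20 = 110 ≤ 120
    N6: 75+20 = 95 > 70
    N7: 40+20 = 60 ≤ 70
Round 2 — N27, N6 snap.
  N27 sheds 175 kN to N29, N7: 87 each (1 lost).
    N29: 110+87 = 197 > 120
    N7: 60+87 = 147 > 70
  N6 sheds 95 kN to N14, N29, N7: 31 each (2 lost).
    N14: 10+31 = 41 ≤ 60
    N29: 197+31 = 228 > 120
    N7: 147+31 = 178 > 70
Round 3 — N29, N7 snap.
  N29 sheds 228 kN: no online neighbours, lost.
  N7 sheds 178 kN: no online neighbours, lost.
No further breaks.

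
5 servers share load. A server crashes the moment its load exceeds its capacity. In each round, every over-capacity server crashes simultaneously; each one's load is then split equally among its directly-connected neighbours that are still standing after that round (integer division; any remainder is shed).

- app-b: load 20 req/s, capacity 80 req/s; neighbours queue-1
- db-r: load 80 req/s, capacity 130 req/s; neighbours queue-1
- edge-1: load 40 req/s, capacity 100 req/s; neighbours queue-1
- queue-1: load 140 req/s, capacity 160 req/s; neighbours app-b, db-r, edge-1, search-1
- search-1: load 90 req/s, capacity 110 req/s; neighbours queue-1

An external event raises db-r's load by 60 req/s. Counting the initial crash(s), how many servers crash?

5

Round 1 — db-r at 140 > 130. db-r crashes.
  db-r sheds 140 req/s to queue-1: 140 each.
    queue-1: 140+140 = 280 > 160
Round 2 — queue-1 crashes.
  queue-1 sheds 280 req/s to app-b, edge-1, search-1: 93 each (1 lost).
    app-b: 20+93 = 113 > 80
    edge-1: 40+93 = 133 > 100
    search-1: 90+93 = 183 > 110
Round 3 — app-b, edge-1, search-1 crash.
  app-b sheds 113 req/s: no online neighbours, lost.
  edge-1 sheds 133 req/s: no online neighbours, lost.
  search-1 sheds 183 req/s: no online neighbours, lost.
No further crashes.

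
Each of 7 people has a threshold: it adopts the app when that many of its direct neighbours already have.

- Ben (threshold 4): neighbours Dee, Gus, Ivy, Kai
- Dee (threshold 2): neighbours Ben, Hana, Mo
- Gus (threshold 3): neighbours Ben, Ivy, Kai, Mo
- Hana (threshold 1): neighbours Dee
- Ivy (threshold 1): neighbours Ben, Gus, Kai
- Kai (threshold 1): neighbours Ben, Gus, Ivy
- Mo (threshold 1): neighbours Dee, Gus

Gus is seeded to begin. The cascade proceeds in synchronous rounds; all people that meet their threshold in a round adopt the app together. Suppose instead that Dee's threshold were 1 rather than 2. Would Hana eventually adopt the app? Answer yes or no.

yes

With Dee's threshold at 1:
Round 1 — Gus adopts the app (initial).
Round 2 — checking thresholds:
  Ben: 1 of 4 neighbours < 4, holds.
  Ivy: 1 of 3 neighbours ≥ 1, adopts the app.
  Kai: 1 of 3 neighbours ≥ 1, adopts the app.
  Mo: 1 of 2 neighbours ≥ 1, adopts the app.
Round 3 — checking thresholds:
  Ben: 3 of 4 neighbours < 4, holds.
  Dee: 1 of 3 neighbours ≥ 1, adopts the app.
Round 4 — checking thresholds:
  Ben: 4 of 4 neighbours ≥ 4, adopts the app.
  Hana: 1 of 1 neighbours ≥ 1, adopts the app.
Round 5 — no new adoptions; cascade stops.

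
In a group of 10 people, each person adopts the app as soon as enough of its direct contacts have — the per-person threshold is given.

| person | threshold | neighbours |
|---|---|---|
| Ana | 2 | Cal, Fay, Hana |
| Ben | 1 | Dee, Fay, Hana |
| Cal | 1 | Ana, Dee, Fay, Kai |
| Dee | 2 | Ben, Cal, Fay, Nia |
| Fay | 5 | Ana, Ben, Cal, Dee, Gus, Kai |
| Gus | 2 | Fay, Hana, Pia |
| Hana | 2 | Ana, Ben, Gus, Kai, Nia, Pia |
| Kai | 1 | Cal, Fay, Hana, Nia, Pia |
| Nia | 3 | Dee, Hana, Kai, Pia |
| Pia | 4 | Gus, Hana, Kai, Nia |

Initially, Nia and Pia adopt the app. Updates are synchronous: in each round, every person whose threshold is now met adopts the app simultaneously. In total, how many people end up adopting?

10

Round 1 — Nia, Pia adopt the app (initial).
Round 2 — checking thresholds:
  Dee: 1 of 4 neighbours < 2, holds.
  Gus: 1 of 3 neighbours < 2, holds.
  Hana: 2 of 6 neighbours ≥ 2, adopts the app.
  Kai: 2 of 5 neighbours ≥ 1, adopts the app.
Round 3 — checking thresholds:
  Ana: 1 of 3 neighbours < 2, holds.
  Ben: 1 of 3 neighbours ≥ 1, adopts the app.
  Cal: 1 of 4 neighbours ≥ 1, adopts the app.
  Dee: 1 of 4 neighbours < 2, holds.
  Fay: 1 of 6 neighbours < 5, holds.
  Gus: 2 of 3 neighbours ≥ 2, adopts the app.
Round 4 — checking thresholds:
  Ana: 2 of 3 neighbours ≥ 2, adopts the app.
  Dee: 3 of 4 neighbours ≥ 2, adopts the app.
  Fay: 4 of 6 neighbours < 5, holds.
Round 5 — checking thresholds:
  Fay: 6 of 6 neighbours ≥ 5, adopts the app.
Round 6 — no new adoptions; cascade stops.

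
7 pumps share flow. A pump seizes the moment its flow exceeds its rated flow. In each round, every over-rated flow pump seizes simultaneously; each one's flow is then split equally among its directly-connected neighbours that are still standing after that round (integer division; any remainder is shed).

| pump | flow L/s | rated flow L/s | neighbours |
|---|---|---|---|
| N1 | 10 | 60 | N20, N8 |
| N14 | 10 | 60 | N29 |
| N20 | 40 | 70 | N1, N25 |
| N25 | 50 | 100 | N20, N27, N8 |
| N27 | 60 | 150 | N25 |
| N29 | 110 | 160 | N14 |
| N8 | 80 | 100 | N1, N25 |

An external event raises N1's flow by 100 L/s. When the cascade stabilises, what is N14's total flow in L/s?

10

Round 1 — N1 at 110 > 60. N1 seizes.
  N1 sheds 110 L/s to N20, N8: 55 each.
    N20: 40+55 = 95 > 70
    N8: 80+55 = 135 > 100
Round 2 — N20, N8 seize.
  N20 sheds 95 L/s to N25: 95 each.
    N25: 50+95 = 145 > 100
  N8 sheds 135 L/s to N25: 135 each.
    N25: 145+135 = 280 > 100
Round 3 — N25 seizes.
  N25 sheds 280 L/s to N27: 280 each.
    N27: 60+280 = 340 > 150
Round 4 — N27 seizes.
  N27 sheds 340 L/s: no online neighbours, lost.
No further seizures.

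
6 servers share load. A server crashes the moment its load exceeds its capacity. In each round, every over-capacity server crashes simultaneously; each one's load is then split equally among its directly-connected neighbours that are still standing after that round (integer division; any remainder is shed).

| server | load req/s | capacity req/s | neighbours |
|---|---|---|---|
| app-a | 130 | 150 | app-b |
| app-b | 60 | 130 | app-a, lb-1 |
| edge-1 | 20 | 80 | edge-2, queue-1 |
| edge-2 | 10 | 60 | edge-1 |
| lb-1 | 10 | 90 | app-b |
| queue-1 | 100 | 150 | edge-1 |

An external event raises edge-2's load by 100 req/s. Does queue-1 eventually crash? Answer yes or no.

yes

Round 1 — edge-2 at 110 > 60. edge-2 crashes.
  edge-2 sheds 110 req/s to edge-1: 110 each.
    edge-1: 20+110 = 130 > 80
Round 2 — edge-1 crashes.
  edge-1 sheds 130 req/s to queue-1: 130 each.
    queue-1: 100+130 = 230 > 150
Round 3 — queue-1 crashes.
  queue-1 sheds 230 req/s: no online neighbours, lost.
No further crashes.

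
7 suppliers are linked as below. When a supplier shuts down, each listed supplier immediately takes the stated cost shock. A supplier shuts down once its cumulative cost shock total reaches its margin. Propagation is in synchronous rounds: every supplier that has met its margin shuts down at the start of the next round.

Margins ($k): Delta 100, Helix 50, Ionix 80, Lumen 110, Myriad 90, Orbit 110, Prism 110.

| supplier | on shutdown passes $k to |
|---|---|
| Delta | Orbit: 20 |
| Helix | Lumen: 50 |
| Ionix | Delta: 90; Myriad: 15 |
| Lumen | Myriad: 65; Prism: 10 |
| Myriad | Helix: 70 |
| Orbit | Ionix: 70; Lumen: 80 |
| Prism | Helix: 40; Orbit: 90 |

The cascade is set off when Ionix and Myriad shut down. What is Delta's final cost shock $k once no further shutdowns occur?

Round 1 — Ionix, Myriad shut down (initial).
  Delta: +90 → 90 < 100
  Helix: +70 → 70 ≥ 50
Round 2 — Helix shuts down.
  Lumen: +50 → 50 < 110
No further shutdowns.

90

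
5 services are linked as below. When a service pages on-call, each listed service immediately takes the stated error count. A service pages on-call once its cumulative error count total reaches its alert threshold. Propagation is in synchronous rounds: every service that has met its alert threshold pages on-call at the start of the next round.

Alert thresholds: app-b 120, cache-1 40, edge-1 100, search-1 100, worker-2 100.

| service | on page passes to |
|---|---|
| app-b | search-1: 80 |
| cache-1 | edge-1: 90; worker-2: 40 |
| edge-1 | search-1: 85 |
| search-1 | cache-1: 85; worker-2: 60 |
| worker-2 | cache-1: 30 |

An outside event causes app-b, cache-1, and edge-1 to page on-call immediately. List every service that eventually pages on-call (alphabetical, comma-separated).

Round 1 — app-b, cache-1, edge-1 page on-call (initial).
  search-1: +80+85 → 165 ≥ 100
  worker-2: +40 → 40 < 100
Round 2 — search-1 pages on-call.
  worker-2: +60 → 100 ≥ 100
Round 3 — worker-2 pages on-call.
No further pages.

app-b, cache-1, edge-1, search-1, worker-2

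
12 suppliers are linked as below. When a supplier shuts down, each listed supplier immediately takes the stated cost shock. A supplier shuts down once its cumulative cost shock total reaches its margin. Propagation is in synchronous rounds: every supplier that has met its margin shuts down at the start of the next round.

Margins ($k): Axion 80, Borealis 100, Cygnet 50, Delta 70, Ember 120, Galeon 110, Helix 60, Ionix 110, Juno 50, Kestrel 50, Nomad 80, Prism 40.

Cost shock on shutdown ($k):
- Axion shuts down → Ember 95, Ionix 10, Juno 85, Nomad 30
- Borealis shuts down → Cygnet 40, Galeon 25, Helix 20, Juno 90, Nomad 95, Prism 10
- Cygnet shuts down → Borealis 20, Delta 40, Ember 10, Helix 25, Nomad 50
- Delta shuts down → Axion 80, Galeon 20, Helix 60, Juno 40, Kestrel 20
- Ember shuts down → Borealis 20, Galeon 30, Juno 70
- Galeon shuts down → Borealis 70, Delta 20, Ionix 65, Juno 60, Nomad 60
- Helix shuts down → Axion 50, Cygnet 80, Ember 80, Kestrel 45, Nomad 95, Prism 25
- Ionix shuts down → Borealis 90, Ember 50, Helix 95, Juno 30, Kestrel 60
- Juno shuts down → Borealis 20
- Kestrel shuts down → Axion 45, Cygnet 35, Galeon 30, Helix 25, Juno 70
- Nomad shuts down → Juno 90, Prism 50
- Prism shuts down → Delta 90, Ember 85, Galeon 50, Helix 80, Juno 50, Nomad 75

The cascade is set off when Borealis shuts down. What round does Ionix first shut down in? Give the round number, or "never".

never

Round 1 — Borealis shuts down (initial).
  Cygnet: +40 → 40 < 50
  Galeon: +25 → 25 < 110
  Helix: +20 → 20 < 60
  Juno: +90 → 90 ≥ 50
  Nomad: +95 → 95 ≥ 80
  Prism: +10 → 10 < 40
Round 2 — Juno, Nomad shut down.
  Prism: +50 → 60 ≥ 40
Round 3 — Prism shuts down.
  Delta: +90 → 90 ≥ 70
  Ember: +85 → 85 < 120
  Galeon: +50 → 75 < 110
  Helix: +80 → 100 ≥ 60
Round 4 — Delta, Helix shut down.
  Axion: +80+50 → 130 ≥ 80
  Cygnet: +80 → 120 ≥ 50
  Ember: +80 → 165 ≥ 120
  Galeon: +20 → 95 < 110
  Kestrel: +20+45 → 65 ≥ 50
Round 5 — Axion, Cygnet, Ember, Kestrel shut down.
  Galeon: +30+30 → 155 ≥ 110
  Ionix: +10 → 10 < 110
Round 6 — Galeon shuts down.
  Ionix: +65 → 75 < 110
No further shutdowns.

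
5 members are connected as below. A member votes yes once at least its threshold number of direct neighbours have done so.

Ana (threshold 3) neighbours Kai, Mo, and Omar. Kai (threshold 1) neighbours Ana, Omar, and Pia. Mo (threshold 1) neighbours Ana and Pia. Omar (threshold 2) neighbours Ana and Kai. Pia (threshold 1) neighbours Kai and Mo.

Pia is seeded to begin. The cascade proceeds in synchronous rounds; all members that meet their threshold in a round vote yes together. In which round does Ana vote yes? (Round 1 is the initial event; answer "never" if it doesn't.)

never

Round 1 — Pia votes yes (initial).
Round 2 — checking thresholds:
  Kai: 1 of 3 neighbours ≥ 1, votes yes.
  Mo: 1 of 2 neighbours ≥ 1, votes yes.
Round 3 — no new yes votes; cascade stops.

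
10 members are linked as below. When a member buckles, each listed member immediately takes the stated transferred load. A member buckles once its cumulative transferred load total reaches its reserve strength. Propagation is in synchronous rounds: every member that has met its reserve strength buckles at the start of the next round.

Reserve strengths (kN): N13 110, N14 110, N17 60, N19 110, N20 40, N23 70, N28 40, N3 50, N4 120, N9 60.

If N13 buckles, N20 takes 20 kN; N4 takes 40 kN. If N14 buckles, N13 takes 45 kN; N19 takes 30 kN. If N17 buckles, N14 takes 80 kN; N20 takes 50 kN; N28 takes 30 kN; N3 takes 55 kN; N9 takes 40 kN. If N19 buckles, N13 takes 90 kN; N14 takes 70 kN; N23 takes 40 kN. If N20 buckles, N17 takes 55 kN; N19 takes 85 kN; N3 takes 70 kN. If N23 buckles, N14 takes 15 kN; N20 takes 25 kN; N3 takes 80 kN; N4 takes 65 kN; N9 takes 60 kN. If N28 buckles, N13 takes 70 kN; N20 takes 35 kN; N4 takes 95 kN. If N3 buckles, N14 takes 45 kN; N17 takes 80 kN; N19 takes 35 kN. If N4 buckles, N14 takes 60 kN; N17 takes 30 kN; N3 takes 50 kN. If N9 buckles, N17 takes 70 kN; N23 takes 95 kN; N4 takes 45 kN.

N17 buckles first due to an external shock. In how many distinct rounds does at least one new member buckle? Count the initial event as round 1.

Round 1 — N17 buckles (initial).
  N14: +80 → 80 < 110
  N20: +50 → 50 ≥ 40
  N28: +30 → 30 < 40
  N3: +55 → 55 ≥ 50
  N9: +40 → 40 < 60
Round 2 — N20, N3 buckle.
  N14: +45 → 125 ≥ 110
  N19: +85+35 → 120 ≥ 110
Round 3 — N14, N19 buckle.
  N13: +45+90 → 135 ≥ 110
  N23: +40 → 40 < 70
Round 4 — N13 buckles.
  N4: +40 → 40 < 120
No further bucklings.

4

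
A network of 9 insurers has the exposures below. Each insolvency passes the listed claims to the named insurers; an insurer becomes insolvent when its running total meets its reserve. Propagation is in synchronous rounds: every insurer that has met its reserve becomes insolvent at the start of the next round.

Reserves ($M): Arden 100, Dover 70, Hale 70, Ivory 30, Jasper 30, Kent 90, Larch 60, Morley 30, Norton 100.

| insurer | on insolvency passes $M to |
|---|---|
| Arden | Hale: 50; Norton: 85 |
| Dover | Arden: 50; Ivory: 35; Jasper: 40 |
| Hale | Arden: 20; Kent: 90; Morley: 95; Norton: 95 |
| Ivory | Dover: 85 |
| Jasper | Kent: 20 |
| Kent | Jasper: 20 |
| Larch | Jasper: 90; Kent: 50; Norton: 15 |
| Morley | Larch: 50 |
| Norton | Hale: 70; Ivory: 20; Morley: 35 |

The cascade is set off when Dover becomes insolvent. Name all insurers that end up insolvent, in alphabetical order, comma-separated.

Dover, Ivory, Jasper

Round 1 — Dover becomes insolvent (initial).
  Arden: +50 → 50 < 100
  Ivory: +35 → 35 ≥ 30
  Jasper: +40 → 40 ≥ 30
Round 2 — Ivory, Jasper become insolvent.
  Kent: +20 → 20 < 90
No further insolvencies.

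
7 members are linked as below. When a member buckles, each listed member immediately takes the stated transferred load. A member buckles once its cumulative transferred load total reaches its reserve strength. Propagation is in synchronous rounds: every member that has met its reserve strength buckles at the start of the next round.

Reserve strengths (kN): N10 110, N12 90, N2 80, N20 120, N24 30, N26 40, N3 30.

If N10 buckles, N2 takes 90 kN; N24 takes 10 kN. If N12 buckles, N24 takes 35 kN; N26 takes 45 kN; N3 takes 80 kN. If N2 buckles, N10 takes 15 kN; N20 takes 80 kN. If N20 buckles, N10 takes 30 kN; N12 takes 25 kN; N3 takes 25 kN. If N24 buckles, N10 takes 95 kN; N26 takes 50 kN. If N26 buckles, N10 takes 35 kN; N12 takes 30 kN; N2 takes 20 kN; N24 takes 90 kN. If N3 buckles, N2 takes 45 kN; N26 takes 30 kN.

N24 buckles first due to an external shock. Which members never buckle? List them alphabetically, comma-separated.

N12, N20, N3

Round 1 — N24 buckles (initial).
  N10: +95 → 95 < 110
  N26: +50 → 50 ≥ 40
Round 2 — N26 buckles.
  N10: +35 → 130 ≥ 110
  N12: +30 → 30 < 90
  N2: +20 → 20 < 80
Round 3 — N10 buckles.
  N2: +90 → 110 ≥ 80
Round 4 — N2 buckles.
  N20: +80 → 80 < 120
No further bucklings.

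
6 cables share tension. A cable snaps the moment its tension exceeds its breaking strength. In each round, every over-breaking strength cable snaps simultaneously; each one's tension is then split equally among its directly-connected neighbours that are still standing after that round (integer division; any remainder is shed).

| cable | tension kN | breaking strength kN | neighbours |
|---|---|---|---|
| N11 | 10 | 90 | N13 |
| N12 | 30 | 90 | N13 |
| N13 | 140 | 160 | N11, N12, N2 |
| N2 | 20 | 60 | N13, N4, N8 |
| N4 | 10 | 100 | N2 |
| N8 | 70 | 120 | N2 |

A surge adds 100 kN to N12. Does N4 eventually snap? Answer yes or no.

no

Round 1 — N12 at 130 > 90. N12 snaps.
  N12 sheds 130 kN to N13: 130 each.
    N13: 140+130 = 270 > 160
Round 2 — N13 snaps.
  N13 sheds 270 kN to N11, N2: 135 each.
    N11: 10+135 = 145 > 90
    N2: 20+135 = 155 > 60
Round 3 — N11, N2 snap.
  N11 sheds 145 kN: no online neighbours, lost.
  N2 sheds 155 kN to N4, N8: 77 each (1 lost).
    N4: 10+77 = 87 ≤ 100
    N8: 70+77 = 147 > 120
Round 4 — N8 snaps.
  N8 sheds 147 kN: no online neighbours, lost.
No further breaks.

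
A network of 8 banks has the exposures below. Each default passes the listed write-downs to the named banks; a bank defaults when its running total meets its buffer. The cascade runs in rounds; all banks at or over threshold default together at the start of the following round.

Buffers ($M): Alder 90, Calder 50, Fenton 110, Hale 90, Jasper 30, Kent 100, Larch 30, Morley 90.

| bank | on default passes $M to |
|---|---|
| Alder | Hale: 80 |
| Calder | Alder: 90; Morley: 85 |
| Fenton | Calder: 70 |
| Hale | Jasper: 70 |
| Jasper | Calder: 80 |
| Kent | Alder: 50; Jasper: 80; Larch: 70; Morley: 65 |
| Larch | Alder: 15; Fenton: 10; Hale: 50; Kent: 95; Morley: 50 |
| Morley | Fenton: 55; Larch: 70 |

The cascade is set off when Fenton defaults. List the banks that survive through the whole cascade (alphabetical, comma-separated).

Hale, Jasper, Kent, Larch, Morley

Round 1 — Fenton defaults (initial).
  Calder: +70 → 70 ≥ 50
Round 2 — Calder defaults.
  Alder: +90 → 90 ≥ 90
  Morley: +85 → 85 < 90
Round 3 — Alder defaults.
  Hale: +80 → 80 < 90
No further defaults.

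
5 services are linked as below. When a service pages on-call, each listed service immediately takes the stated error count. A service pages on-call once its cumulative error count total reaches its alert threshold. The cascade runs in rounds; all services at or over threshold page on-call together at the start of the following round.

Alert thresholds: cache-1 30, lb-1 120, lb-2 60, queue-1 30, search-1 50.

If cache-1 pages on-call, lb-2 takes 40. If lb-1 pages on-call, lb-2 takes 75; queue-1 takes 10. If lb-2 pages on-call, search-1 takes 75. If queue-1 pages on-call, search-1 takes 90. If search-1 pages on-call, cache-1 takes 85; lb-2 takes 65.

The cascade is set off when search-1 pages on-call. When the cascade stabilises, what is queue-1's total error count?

0

Round 1 — search-1 pages on-call (initial).
  cache-1: +85 → 85 ≥ 30
  lb-2: +65 → 65 ≥ 60
Round 2 — cache-1, lb-2 page on-call.
No further pages.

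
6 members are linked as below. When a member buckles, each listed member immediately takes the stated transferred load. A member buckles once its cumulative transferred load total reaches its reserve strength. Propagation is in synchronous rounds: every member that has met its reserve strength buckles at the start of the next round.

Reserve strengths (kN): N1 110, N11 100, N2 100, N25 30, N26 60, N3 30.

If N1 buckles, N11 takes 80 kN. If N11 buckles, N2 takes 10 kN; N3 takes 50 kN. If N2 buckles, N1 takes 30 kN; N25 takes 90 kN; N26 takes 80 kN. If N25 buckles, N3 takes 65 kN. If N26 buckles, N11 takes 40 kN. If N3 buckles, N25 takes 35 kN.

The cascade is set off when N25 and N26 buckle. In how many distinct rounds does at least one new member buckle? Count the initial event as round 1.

Round 1 — N25, N26 buckle (initial).
  N11: +40 → 40 < 100
  N3: +65 → 65 ≥ 30
Round 2 — N3 buckles.
No further bucklings.

2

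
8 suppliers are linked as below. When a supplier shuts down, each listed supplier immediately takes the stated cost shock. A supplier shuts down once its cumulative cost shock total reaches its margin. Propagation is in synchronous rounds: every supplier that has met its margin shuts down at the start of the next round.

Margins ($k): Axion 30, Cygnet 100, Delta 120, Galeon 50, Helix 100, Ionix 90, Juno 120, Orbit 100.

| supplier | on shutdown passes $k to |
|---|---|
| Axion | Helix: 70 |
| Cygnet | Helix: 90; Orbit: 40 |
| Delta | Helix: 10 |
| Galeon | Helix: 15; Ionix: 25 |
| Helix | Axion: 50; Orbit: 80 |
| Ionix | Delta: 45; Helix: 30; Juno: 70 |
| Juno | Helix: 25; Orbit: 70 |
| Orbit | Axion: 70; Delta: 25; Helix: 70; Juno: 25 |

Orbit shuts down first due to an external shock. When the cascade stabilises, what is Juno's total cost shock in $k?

25

Round 1 — Orbit shuts down (initial).
  Axion: +70 → 70 ≥ 30
  Delta: +25 → 25 < 120
  Helix: +70 → 70 < 100
  Juno: +25 → 25 < 120
Round 2 — Axion shuts down.
  Helix: +70 → 140 ≥ 100
Round 3 — Helix shuts down.
No further shutdowns.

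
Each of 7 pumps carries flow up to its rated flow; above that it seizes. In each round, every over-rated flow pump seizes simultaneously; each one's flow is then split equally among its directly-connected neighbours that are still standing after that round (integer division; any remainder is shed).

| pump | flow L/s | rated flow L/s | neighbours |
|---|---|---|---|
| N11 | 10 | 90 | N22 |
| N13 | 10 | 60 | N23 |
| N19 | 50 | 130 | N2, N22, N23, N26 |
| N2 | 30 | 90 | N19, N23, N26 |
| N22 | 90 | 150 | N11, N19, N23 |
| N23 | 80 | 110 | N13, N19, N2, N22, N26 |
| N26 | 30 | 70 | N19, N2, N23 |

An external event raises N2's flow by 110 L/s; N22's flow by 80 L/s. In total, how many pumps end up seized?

6

Round 1 — N2 at 140 > 90; N22 at 170 > 150. N2, N22 seize.
  N2 sheds 140 L/s to N19, N23, N26: 46 each (2 lost).
    N19: 50+46 = 96 ≤ 130
    N23: 80+46 = 126 > 110
    N26: 30+46 = 76 > 70
  N22 sheds 170 L/s to N11, N19, N23: 56 each (2 lost).
    N11: 10+56 = 66 ≤ 90
    N19: 96+56 = 152 > 130
    N23: 126+56 = 182 > 110
Round 2 — N19, N23, N26 seize.
  N19 sheds 152 L/s: no online neighbours, lost.
  N23 sheds 182 L/s to N13: 182 each.
    N13: 10+182 = 192 > 60
  N26 sheds 76 L/s: no online neighbours, lost.
Round 3 — N13 seizes.
  N13 sheds 192 L/s: no online neighbours, lost.
No further seizures.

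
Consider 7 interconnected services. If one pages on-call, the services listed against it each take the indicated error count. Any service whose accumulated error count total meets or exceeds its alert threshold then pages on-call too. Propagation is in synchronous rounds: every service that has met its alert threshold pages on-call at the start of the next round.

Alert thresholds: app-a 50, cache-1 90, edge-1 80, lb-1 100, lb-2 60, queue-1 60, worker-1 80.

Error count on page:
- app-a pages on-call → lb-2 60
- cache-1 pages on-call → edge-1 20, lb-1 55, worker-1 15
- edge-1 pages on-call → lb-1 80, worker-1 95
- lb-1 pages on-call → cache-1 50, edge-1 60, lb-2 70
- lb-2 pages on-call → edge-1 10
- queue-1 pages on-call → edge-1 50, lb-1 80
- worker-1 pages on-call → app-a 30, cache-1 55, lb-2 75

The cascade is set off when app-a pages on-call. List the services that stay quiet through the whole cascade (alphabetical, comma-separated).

cache-1, edge-1, lb-1, queue-1, worker-1

Round 1 — app-a pages on-call (initial).
  lb-2: +60 → 60 ≥ 60
Round 2 — lb-2 pages on-call.
  edge-1: +10 → 10 < 80
No further pages.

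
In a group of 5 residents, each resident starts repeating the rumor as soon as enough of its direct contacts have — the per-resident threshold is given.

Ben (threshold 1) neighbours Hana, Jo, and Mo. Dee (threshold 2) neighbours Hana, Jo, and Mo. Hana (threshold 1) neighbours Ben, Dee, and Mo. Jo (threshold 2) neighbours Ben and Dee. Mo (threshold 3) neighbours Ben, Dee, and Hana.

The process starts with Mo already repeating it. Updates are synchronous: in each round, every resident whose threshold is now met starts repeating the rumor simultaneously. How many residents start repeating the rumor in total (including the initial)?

5

Round 1 — Mo starts repeating the rumor (initial).
Round 2 — checking thresholds:
  Ben: 1 of 3 neighbours ≥ 1, starts repeating the rumor.
  Dee: 1 of 3 neighbours < 2, holds.
  Hana: 1 of 3 neighbours ≥ 1, starts repeating the rumor.
Round 3 — checking thresholds:
  Dee: 2 of 3 neighbours ≥ 2, starts repeating the rumor.
  Jo: 1 of 2 neighbours < 2, holds.
Round 4 — checking thresholds:
  Jo: 2 of 2 neighbours ≥ 2, starts repeating the rumor.
Round 5 — no new spreads; cascade stops.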